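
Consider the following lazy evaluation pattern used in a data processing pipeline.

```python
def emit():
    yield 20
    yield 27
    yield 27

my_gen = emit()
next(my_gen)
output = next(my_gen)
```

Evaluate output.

Step 1: emit() creates a generator.
Step 2: next(my_gen) yields 20 (consumed and discarded).
Step 3: next(my_gen) yields 27, assigned to output.
Therefore output = 27.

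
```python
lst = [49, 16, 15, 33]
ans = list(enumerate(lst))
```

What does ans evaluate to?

Step 1: enumerate pairs each element with its index:
  (0, 49)
  (1, 16)
  (2, 15)
  (3, 33)
Therefore ans = [(0, 49), (1, 16), (2, 15), (3, 33)].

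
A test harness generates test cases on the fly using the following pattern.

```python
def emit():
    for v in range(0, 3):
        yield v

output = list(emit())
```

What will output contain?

Step 1: The generator yields each value from range(0, 3).
Step 2: list() consumes all yields: [0, 1, 2].
Therefore output = [0, 1, 2].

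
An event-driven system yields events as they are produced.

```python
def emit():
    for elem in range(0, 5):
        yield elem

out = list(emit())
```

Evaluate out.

Step 1: The generator yields each value from range(0, 5).
Step 2: list() consumes all yields: [0, 1, 2, 3, 4].
Therefore out = [0, 1, 2, 3, 4].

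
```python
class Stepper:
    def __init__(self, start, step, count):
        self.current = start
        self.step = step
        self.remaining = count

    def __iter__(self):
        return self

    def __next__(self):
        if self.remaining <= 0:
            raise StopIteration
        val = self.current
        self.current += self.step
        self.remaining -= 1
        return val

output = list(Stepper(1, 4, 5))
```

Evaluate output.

Step 1: Stepper starts at 1, increments by 4, for 5 steps:
  Yield 1, then current += 4
  Yield 5, then current += 4
  Yield 9, then current += 4
  Yield 13, then current += 4
  Yield 17, then current += 4
Therefore output = [1, 5, 9, 13, 17].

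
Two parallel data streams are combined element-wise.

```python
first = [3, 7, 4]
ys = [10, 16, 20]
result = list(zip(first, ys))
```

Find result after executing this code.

Step 1: zip pairs elements at same index:
  Index 0: (3, 10)
  Index 1: (7, 16)
  Index 2: (4, 20)
Therefore result = [(3, 10), (7, 16), (4, 20)].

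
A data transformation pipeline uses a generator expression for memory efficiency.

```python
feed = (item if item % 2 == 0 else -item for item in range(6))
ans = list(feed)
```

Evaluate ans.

Step 1: For each item in range(6), yield item if even, else -item:
  item=0: even, yield 0
  item=1: odd, yield -1
  item=2: even, yield 2
  item=3: odd, yield -3
  item=4: even, yield 4
  item=5: odd, yield -5
Therefore ans = [0, -1, 2, -3, 4, -5].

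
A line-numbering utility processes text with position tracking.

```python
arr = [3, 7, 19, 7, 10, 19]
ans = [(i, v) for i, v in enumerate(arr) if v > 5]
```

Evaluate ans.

Step 1: Filter enumerate([3, 7, 19, 7, 10, 19]) keeping v > 5:
  (0, 3): 3 <= 5, excluded
  (1, 7): 7 > 5, included
  (2, 19): 19 > 5, included
  (3, 7): 7 > 5, included
  (4, 10): 10 > 5, included
  (5, 19): 19 > 5, included
Therefore ans = [(1, 7), (2, 19), (3, 7), (4, 10), (5, 19)].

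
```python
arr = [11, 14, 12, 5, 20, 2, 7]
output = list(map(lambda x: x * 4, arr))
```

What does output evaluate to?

Step 1: Apply lambda x: x * 4 to each element:
  11 -> 44
  14 -> 56
  12 -> 48
  5 -> 20
  20 -> 80
  2 -> 8
  7 -> 28
Therefore output = [44, 56, 48, 20, 80, 8, 28].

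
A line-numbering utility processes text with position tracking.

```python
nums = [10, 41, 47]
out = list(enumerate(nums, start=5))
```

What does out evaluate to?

Step 1: enumerate with start=5:
  (5, 10)
  (6, 41)
  (7, 47)
Therefore out = [(5, 10), (6, 41), (7, 47)].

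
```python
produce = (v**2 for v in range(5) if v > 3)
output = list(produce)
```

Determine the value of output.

Step 1: For range(5), keep v > 3, then square:
  v=0: 0 <= 3, excluded
  v=1: 1 <= 3, excluded
  v=2: 2 <= 3, excluded
  v=3: 3 <= 3, excluded
  v=4: 4 > 3, yield 4**2 = 16
Therefore output = [16].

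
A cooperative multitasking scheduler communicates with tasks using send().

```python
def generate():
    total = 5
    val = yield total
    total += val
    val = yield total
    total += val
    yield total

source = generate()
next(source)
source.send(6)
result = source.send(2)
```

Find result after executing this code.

Step 1: next() -> yield total=5.
Step 2: send(6) -> val=6, total = 5+6 = 11, yield 11.
Step 3: send(2) -> val=2, total = 11+2 = 13, yield 13.
Therefore result = 13.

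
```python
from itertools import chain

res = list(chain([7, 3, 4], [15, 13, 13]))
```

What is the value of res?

Step 1: chain() concatenates iterables: [7, 3, 4] + [15, 13, 13].
Therefore res = [7, 3, 4, 15, 13, 13].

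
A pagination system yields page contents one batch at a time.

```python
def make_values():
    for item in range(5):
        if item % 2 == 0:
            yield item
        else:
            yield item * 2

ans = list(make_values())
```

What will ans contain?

Step 1: For each item in range(5), yield item if even, else item*2:
  item=0 (even): yield 0
  item=1 (odd): yield 1*2 = 2
  item=2 (even): yield 2
  item=3 (odd): yield 3*2 = 6
  item=4 (even): yield 4
Therefore ans = [0, 2, 2, 6, 4].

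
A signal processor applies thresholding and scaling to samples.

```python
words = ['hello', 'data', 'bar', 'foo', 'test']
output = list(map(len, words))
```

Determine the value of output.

Step 1: Map len() to each word:
  'hello' -> 5
  'data' -> 4
  'bar' -> 3
  'foo' -> 3
  'test' -> 4
Therefore output = [5, 4, 3, 3, 4].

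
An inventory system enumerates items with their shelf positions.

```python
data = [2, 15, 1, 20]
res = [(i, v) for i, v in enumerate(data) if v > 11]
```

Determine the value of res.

Step 1: Filter enumerate([2, 15, 1, 20]) keeping v > 11:
  (0, 2): 2 <= 11, excluded
  (1, 15): 15 > 11, included
  (2, 1): 1 <= 11, excluded
  (3, 20): 20 > 11, included
Therefore res = [(1, 15), (3, 20)].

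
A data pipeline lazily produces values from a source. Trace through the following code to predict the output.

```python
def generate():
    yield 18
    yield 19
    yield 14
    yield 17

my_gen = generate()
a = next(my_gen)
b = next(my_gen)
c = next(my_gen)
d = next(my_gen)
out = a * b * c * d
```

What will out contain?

Step 1: Create generator and consume all values:
  a = next(my_gen) = 18
  b = next(my_gen) = 19
  c = next(my_gen) = 14
  d = next(my_gen) = 17
Step 2: out = 18 * 19 * 14 * 17 = 81396.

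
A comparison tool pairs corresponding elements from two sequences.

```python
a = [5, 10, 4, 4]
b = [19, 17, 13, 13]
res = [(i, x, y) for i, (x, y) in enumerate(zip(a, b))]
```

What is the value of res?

Step 1: enumerate(zip(a, b)) gives index with paired elements:
  i=0: (5, 19)
  i=1: (10, 17)
  i=2: (4, 13)
  i=3: (4, 13)
Therefore res = [(0, 5, 19), (1, 10, 17), (2, 4, 13), (3, 4, 13)].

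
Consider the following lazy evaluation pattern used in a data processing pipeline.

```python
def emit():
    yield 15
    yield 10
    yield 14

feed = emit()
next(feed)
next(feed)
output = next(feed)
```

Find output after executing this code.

Step 1: emit() creates a generator.
Step 2: next(feed) yields 15 (consumed and discarded).
Step 3: next(feed) yields 10 (consumed and discarded).
Step 4: next(feed) yields 14, assigned to output.
Therefore output = 14.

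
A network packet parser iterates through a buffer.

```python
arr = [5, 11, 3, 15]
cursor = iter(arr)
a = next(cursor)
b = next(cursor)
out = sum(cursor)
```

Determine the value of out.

Step 1: Create iterator over [5, 11, 3, 15].
Step 2: a = next() = 5, b = next() = 11.
Step 3: sum() of remaining [3, 15] = 18.
Therefore out = 18.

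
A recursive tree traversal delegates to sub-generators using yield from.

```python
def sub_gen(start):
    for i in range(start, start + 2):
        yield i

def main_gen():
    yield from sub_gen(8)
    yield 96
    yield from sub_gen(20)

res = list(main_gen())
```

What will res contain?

Step 1: main_gen() delegates to sub_gen(8):
  yield 8
  yield 9
Step 2: yield 96
Step 3: Delegates to sub_gen(20):
  yield 20
  yield 21
Therefore res = [8, 9, 96, 20, 21].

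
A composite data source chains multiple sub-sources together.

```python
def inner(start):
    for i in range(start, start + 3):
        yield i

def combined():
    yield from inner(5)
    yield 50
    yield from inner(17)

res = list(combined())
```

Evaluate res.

Step 1: combined() delegates to inner(5):
  yield 5
  yield 6
  yield 7
Step 2: yield 50
Step 3: Delegates to inner(17):
  yield 17
  yield 18
  yield 19
Therefore res = [5, 6, 7, 50, 17, 18, 19].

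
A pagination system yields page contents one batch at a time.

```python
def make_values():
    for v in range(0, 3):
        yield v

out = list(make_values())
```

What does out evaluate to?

Step 1: The generator yields each value from range(0, 3).
Step 2: list() consumes all yields: [0, 1, 2].
Therefore out = [0, 1, 2].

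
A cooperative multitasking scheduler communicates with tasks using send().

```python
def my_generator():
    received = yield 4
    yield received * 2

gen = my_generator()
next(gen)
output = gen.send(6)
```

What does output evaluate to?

Step 1: next(gen) advances to first yield, producing 4.
Step 2: send(6) resumes, received = 6.
Step 3: yield received * 2 = 6 * 2 = 12.
Therefore output = 12.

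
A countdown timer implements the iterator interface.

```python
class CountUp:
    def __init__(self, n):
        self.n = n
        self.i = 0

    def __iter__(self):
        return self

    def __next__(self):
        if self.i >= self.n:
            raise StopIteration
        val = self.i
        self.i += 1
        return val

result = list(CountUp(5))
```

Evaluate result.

Step 1: CountUp(5) creates an iterator counting 0 to 4.
Step 2: list() consumes all values: [0, 1, 2, 3, 4].
Therefore result = [0, 1, 2, 3, 4].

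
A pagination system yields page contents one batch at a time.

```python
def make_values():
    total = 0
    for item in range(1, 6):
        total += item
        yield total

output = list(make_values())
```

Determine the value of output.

Step 1: Generator accumulates running sum:
  item=1: total = 1, yield 1
  item=2: total = 3, yield 3
  item=3: total = 6, yield 6
  item=4: total = 10, yield 10
  item=5: total = 15, yield 15
Therefore output = [1, 3, 6, 10, 15].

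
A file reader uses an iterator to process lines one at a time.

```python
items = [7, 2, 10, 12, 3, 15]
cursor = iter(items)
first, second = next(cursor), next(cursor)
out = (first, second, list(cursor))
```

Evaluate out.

Step 1: Create iterator over [7, 2, 10, 12, 3, 15].
Step 2: first = 7, second = 2.
Step 3: Remaining elements: [10, 12, 3, 15].
Therefore out = (7, 2, [10, 12, 3, 15]).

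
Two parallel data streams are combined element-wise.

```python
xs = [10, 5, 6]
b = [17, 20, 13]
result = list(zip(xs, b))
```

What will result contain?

Step 1: zip pairs elements at same index:
  Index 0: (10, 17)
  Index 1: (5, 20)
  Index 2: (6, 13)
Therefore result = [(10, 17), (5, 20), (6, 13)].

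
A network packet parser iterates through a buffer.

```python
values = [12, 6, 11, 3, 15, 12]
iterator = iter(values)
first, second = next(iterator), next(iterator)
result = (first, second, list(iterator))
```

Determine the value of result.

Step 1: Create iterator over [12, 6, 11, 3, 15, 12].
Step 2: first = 12, second = 6.
Step 3: Remaining elements: [11, 3, 15, 12].
Therefore result = (12, 6, [11, 3, 15, 12]).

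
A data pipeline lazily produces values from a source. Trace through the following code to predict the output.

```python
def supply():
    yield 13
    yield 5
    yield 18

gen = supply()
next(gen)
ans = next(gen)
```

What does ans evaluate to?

Step 1: supply() creates a generator.
Step 2: next(gen) yields 13 (consumed and discarded).
Step 3: next(gen) yields 5, assigned to ans.
Therefore ans = 5.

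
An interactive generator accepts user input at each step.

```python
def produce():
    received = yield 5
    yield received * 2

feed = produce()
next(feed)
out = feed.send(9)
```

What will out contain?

Step 1: next(feed) advances to first yield, producing 5.
Step 2: send(9) resumes, received = 9.
Step 3: yield received * 2 = 9 * 2 = 18.
Therefore out = 18.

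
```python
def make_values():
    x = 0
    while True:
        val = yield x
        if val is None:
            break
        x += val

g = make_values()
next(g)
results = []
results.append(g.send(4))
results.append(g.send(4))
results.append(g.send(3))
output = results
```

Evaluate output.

Step 1: next(g) -> yield 0.
Step 2: send(4) -> x = 4, yield 4.
Step 3: send(4) -> x = 8, yield 8.
Step 4: send(3) -> x = 11, yield 11.
Therefore output = [4, 8, 11].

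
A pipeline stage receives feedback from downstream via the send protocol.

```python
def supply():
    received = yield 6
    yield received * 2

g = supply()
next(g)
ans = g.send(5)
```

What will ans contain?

Step 1: next(g) advances to first yield, producing 6.
Step 2: send(5) resumes, received = 5.
Step 3: yield received * 2 = 5 * 2 = 10.
Therefore ans = 10.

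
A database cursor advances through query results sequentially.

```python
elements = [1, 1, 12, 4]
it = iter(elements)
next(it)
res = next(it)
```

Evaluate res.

Step 1: Create iterator over [1, 1, 12, 4].
Step 2: next() consumes 1.
Step 3: next() returns 1.
Therefore res = 1.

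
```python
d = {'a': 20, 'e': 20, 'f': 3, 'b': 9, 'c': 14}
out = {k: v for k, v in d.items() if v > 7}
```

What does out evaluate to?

Step 1: Filter items where value > 7:
  'a': 20 > 7: kept
  'e': 20 > 7: kept
  'f': 3 <= 7: removed
  'b': 9 > 7: kept
  'c': 14 > 7: kept
Therefore out = {'a': 20, 'e': 20, 'b': 9, 'c': 14}.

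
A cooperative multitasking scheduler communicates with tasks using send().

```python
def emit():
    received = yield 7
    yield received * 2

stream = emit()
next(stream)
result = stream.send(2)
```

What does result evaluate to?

Step 1: next(stream) advances to first yield, producing 7.
Step 2: send(2) resumes, received = 2.
Step 3: yield received * 2 = 2 * 2 = 4.
Therefore result = 4.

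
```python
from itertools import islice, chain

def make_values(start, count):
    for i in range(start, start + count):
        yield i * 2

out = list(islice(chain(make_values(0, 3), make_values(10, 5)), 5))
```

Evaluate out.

Step 1: make_values(0, 3) yields [0, 2, 4].
Step 2: make_values(10, 5) yields [20, 22, 24, 26, 28].
Step 3: chain concatenates: [0, 2, 4, 20, 22, 24, 26, 28].
Step 4: islice takes first 5: [0, 2, 4, 20, 22].
Therefore out = [0, 2, 4, 20, 22].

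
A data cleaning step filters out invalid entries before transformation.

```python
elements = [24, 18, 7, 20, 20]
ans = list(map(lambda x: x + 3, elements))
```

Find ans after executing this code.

Step 1: Apply lambda x: x + 3 to each element:
  24 -> 27
  18 -> 21
  7 -> 10
  20 -> 23
  20 -> 23
Therefore ans = [27, 21, 10, 23, 23].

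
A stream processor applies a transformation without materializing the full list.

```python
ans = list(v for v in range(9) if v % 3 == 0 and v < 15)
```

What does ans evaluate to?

Step 1: Filter range(9) where v % 3 == 0 and v < 15:
  v=0: both conditions met, included
  v=1: excluded (1 % 3 != 0)
  v=2: excluded (2 % 3 != 0)
  v=3: both conditions met, included
  v=4: excluded (4 % 3 != 0)
  v=5: excluded (5 % 3 != 0)
  v=6: both conditions met, included
  v=7: excluded (7 % 3 != 0)
  v=8: excluded (8 % 3 != 0)
Therefore ans = [0, 3, 6].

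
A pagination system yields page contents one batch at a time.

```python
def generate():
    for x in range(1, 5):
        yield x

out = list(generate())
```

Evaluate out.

Step 1: The generator yields each value from range(1, 5).
Step 2: list() consumes all yields: [1, 2, 3, 4].
Therefore out = [1, 2, 3, 4].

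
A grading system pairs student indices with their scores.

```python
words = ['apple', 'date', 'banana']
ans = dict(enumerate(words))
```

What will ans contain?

Step 1: enumerate pairs indices with words:
  0 -> 'apple'
  1 -> 'date'
  2 -> 'banana'
Therefore ans = {0: 'apple', 1: 'date', 2: 'banana'}.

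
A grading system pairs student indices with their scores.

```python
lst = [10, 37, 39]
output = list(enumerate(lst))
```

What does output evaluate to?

Step 1: enumerate pairs each element with its index:
  (0, 10)
  (1, 37)
  (2, 39)
Therefore output = [(0, 10), (1, 37), (2, 39)].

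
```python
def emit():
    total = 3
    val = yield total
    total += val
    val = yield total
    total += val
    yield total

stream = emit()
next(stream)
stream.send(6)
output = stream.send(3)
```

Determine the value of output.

Step 1: next() -> yield total=3.
Step 2: send(6) -> val=6, total = 3+6 = 9, yield 9.
Step 3: send(3) -> val=3, total = 9+3 = 12, yield 12.
Therefore output = 12.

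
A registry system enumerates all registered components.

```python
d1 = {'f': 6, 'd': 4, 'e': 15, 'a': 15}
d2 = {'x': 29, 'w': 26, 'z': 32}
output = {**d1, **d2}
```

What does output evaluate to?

Step 1: Merge d1 and d2 (d2 values override on key conflicts).
Step 2: d1 has keys ['f', 'd', 'e', 'a'], d2 has keys ['x', 'w', 'z'].
Therefore output = {'f': 6, 'd': 4, 'e': 15, 'a': 15, 'x': 29, 'w': 26, 'z': 32}.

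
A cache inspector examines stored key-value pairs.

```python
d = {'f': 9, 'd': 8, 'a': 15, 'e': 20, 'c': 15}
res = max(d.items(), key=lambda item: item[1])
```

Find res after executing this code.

Step 1: Find item with maximum value:
  ('f', 9)
  ('d', 8)
  ('a', 15)
  ('e', 20)
  ('c', 15)
Step 2: Maximum value is 20 at key 'e'.
Therefore res = ('e', 20).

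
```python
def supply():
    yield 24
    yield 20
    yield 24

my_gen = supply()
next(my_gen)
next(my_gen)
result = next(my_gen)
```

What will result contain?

Step 1: supply() creates a generator.
Step 2: next(my_gen) yields 24 (consumed and discarded).
Step 3: next(my_gen) yields 20 (consumed and discarded).
Step 4: next(my_gen) yields 24, assigned to result.
Therefore result = 24.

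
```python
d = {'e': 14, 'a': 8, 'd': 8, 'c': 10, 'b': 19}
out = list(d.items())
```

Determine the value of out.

Step 1: d.items() returns (key, value) pairs in insertion order.
Therefore out = [('e', 14), ('a', 8), ('d', 8), ('c', 10), ('b', 19)].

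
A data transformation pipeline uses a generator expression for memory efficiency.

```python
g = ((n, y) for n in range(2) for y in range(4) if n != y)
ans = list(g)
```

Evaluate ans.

Step 1: Nested generator over range(2) x range(4) where n != y:
  (0, 0): excluded (n == y)
  (0, 1): included
  (0, 2): included
  (0, 3): included
  (1, 0): included
  (1, 1): excluded (n == y)
  (1, 2): included
  (1, 3): included
Therefore ans = [(0, 1), (0, 2), (0, 3), (1, 0), (1, 2), (1, 3)].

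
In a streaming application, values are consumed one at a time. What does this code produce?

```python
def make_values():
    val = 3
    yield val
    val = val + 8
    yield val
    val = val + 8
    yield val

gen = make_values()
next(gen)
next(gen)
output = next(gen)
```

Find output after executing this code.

Step 1: Trace through generator execution:
  Yield 1: val starts at 3, yield 3
  Yield 2: val = 3 + 8 = 11, yield 11
  Yield 3: val = 11 + 8 = 19, yield 19
Step 2: First next() gets 3, second next() gets the second value, third next() yields 19.
Therefore output = 19.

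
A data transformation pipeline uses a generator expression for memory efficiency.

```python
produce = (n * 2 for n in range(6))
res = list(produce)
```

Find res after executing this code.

Step 1: For each n in range(6), compute n*2:
  n=0: 0*2 = 0
  n=1: 1*2 = 2
  n=2: 2*2 = 4
  n=3: 3*2 = 6
  n=4: 4*2 = 8
  n=5: 5*2 = 10
Therefore res = [0, 2, 4, 6, 8, 10].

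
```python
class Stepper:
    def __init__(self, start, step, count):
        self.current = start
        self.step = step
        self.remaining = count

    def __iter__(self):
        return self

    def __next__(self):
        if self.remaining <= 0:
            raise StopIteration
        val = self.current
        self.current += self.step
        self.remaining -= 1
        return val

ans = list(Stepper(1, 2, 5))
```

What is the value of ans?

Step 1: Stepper starts at 1, increments by 2, for 5 steps:
  Yield 1, then current += 2
  Yield 3, then current += 2
  Yield 5, then current += 2
  Yield 7, then current += 2
  Yield 9, then current += 2
Therefore ans = [1, 3, 5, 7, 9].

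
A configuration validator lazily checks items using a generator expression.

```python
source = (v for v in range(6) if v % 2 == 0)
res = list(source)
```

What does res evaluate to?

Step 1: Filter range(6) keeping only even values:
  v=0: even, included
  v=1: odd, excluded
  v=2: even, included
  v=3: odd, excluded
  v=4: even, included
  v=5: odd, excluded
Therefore res = [0, 2, 4].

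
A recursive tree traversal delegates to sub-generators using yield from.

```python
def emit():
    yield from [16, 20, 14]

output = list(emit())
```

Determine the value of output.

Step 1: yield from delegates to the iterable, yielding each element.
Step 2: Collected values: [16, 20, 14].
Therefore output = [16, 20, 14].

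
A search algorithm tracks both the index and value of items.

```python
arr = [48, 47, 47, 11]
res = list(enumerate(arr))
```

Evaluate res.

Step 1: enumerate pairs each element with its index:
  (0, 48)
  (1, 47)
  (2, 47)
  (3, 11)
Therefore res = [(0, 48), (1, 47), (2, 47), (3, 11)].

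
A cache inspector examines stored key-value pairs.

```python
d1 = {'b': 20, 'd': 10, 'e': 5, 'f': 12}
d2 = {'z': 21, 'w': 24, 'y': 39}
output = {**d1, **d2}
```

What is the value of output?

Step 1: Merge d1 and d2 (d2 values override on key conflicts).
Step 2: d1 has keys ['b', 'd', 'e', 'f'], d2 has keys ['z', 'w', 'y'].
Therefore output = {'b': 20, 'd': 10, 'e': 5, 'f': 12, 'z': 21, 'w': 24, 'y': 39}.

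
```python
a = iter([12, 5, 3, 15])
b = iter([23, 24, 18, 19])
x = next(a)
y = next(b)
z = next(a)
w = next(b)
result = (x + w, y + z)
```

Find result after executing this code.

Step 1: a iterates [12, 5, 3, 15], b iterates [23, 24, 18, 19].
Step 2: x = next(a) = 12, y = next(b) = 23.
Step 3: z = next(a) = 5, w = next(b) = 24.
Step 4: result = (12 + 24, 23 + 5) = (36, 28).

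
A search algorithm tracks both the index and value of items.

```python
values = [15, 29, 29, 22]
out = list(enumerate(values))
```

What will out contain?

Step 1: enumerate pairs each element with its index:
  (0, 15)
  (1, 29)
  (2, 29)
  (3, 22)
Therefore out = [(0, 15), (1, 29), (2, 29), (3, 22)].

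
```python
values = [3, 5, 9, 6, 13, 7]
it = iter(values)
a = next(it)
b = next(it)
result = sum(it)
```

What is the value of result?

Step 1: Create iterator over [3, 5, 9, 6, 13, 7].
Step 2: a = next() = 3, b = next() = 5.
Step 3: sum() of remaining [9, 6, 13, 7] = 35.
Therefore result = 35.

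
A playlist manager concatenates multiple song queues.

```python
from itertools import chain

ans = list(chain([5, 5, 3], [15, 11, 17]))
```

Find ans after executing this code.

Step 1: chain() concatenates iterables: [5, 5, 3] + [15, 11, 17].
Therefore ans = [5, 5, 3, 15, 11, 17].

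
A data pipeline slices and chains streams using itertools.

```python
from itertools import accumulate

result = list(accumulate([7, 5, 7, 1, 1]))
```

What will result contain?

Step 1: accumulate computes running sums:
  + 7 = 7
  + 5 = 12
  + 7 = 19
  + 1 = 20
  + 1 = 21
Therefore result = [7, 12, 19, 20, 21].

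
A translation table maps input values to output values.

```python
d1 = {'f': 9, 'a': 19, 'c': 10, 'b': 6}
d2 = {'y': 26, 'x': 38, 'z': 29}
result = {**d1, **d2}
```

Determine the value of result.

Step 1: Merge d1 and d2 (d2 values override on key conflicts).
Step 2: d1 has keys ['f', 'a', 'c', 'b'], d2 has keys ['y', 'x', 'z'].
Therefore result = {'f': 9, 'a': 19, 'c': 10, 'b': 6, 'y': 26, 'x': 38, 'z': 29}.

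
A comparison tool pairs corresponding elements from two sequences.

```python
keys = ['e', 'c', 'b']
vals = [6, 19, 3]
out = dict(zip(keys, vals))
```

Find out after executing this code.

Step 1: zip pairs keys with values:
  'e' -> 6
  'c' -> 19
  'b' -> 3
Therefore out = {'e': 6, 'c': 19, 'b': 3}.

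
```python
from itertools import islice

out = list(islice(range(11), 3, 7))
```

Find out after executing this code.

Step 1: islice(range(11), 3, 7) takes elements at indices [3, 7).
Step 2: Elements: [3, 4, 5, 6].
Therefore out = [3, 4, 5, 6].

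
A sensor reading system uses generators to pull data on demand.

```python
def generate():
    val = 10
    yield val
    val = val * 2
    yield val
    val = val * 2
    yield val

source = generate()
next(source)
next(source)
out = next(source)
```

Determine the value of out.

Step 1: Trace through generator execution:
  Yield 1: val starts at 10, yield 10
  Yield 2: val = 10 * 2 = 20, yield 20
  Yield 3: val = 20 * 2 = 40, yield 40
Step 2: First next() gets 10, second next() gets the second value, third next() yields 40.
Therefore out = 40.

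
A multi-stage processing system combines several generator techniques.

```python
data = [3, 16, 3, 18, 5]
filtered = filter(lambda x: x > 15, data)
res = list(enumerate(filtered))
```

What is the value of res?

Step 1: Filter [3, 16, 3, 18, 5] for > 15: [16, 18].
Step 2: enumerate re-indexes from 0: [(0, 16), (1, 18)].
Therefore res = [(0, 16), (1, 18)].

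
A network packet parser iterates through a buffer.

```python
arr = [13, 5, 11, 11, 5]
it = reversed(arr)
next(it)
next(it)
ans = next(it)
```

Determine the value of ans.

Step 1: reversed([13, 5, 11, 11, 5]) gives iterator: [5, 11, 11, 5, 13].
Step 2: First next() = 5, second next() = 11.
Step 3: Third next() = 11.
Therefore ans = 11.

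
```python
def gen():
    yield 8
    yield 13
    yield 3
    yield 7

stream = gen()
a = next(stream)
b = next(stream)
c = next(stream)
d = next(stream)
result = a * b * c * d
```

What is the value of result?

Step 1: Create generator and consume all values:
  a = next(stream) = 8
  b = next(stream) = 13
  c = next(stream) = 3
  d = next(stream) = 7
Step 2: result = 8 * 13 * 3 * 7 = 2184.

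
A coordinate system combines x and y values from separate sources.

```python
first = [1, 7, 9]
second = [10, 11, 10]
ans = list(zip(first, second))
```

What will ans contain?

Step 1: zip pairs elements at same index:
  Index 0: (1, 10)
  Index 1: (7, 11)
  Index 2: (9, 10)
Therefore ans = [(1, 10), (7, 11), (9, 10)].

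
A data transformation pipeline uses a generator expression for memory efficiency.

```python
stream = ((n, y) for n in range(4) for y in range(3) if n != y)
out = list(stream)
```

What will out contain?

Step 1: Nested generator over range(4) x range(3) where n != y:
  (0, 0): excluded (n == y)
  (0, 1): included
  (0, 2): included
  (1, 0): included
  (1, 1): excluded (n == y)
  (1, 2): included
  (2, 0): included
  (2, 1): included
  (2, 2): excluded (n == y)
  (3, 0): included
  (3, 1): included
  (3, 2): included
Therefore out = [(0, 1), (0, 2), (1, 0), (1, 2), (2, 0), (2, 1), (3, 0), (3, 1), (3, 2)].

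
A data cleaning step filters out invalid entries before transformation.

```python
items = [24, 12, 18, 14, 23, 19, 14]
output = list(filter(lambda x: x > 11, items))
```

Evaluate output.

Step 1: Filter elements > 11:
  24: kept
  12: kept
  18: kept
  14: kept
  23: kept
  19: kept
  14: kept
Therefore output = [24, 12, 18, 14, 23, 19, 14].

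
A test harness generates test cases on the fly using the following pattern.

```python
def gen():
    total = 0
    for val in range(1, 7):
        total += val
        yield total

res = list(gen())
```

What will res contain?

Step 1: Generator accumulates running sum:
  val=1: total = 1, yield 1
  val=2: total = 3, yield 3
  val=3: total = 6, yield 6
  val=4: total = 10, yield 10
  val=5: total = 15, yield 15
  val=6: total = 21, yield 21
Therefore res = [1, 3, 6, 10, 15, 21].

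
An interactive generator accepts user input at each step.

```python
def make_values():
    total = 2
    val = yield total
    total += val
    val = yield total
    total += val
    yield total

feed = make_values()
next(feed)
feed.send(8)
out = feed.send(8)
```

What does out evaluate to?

Step 1: next() -> yield total=2.
Step 2: send(8) -> val=8, total = 2+8 = 10, yield 10.
Step 3: send(8) -> val=8, total = 10+8 = 18, yield 18.
Therefore out = 18.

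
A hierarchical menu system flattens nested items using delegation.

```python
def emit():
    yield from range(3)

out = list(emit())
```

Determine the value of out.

Step 1: yield from delegates to the iterable, yielding each element.
Step 2: Collected values: [0, 1, 2].
Therefore out = [0, 1, 2].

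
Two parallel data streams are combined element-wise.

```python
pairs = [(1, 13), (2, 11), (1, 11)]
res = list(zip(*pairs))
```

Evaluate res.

Step 1: zip(*pairs) transposes: unzips [(1, 13), (2, 11), (1, 11)] into separate sequences.
Step 2: First elements: (1, 2, 1), second elements: (13, 11, 11).
Therefore res = [(1, 2, 1), (13, 11, 11)].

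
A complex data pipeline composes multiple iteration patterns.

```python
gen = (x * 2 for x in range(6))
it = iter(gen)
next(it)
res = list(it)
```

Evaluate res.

Step 1: Generator produces [0, 2, 4, 6, 8, 10].
Step 2: next(it) consumes first element (0).
Step 3: list(it) collects remaining: [2, 4, 6, 8, 10].
Therefore res = [2, 4, 6, 8, 10].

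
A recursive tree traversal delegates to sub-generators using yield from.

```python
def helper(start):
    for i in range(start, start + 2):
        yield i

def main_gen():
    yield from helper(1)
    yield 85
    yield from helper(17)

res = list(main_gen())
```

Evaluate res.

Step 1: main_gen() delegates to helper(1):
  yield 1
  yield 2
Step 2: yield 85
Step 3: Delegates to helper(17):
  yield 17
  yield 18
Therefore res = [1, 2, 85, 17, 18].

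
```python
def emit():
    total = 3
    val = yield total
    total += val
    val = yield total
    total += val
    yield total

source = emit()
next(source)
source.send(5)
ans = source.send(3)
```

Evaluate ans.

Step 1: next() -> yield total=3.
Step 2: send(5) -> val=5, total = 3+5 = 8, yield 8.
Step 3: send(3) -> val=3, total = 8+3 = 11, yield 11.
Therefore ans = 11.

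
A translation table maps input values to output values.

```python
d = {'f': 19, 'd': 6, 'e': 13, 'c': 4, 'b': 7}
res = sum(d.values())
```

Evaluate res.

Step 1: d.values() = [19, 6, 13, 4, 7].
Step 2: sum = 49.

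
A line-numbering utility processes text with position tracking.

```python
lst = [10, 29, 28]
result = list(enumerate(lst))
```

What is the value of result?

Step 1: enumerate pairs each element with its index:
  (0, 10)
  (1, 29)
  (2, 28)
Therefore result = [(0, 10), (1, 29), (2, 28)].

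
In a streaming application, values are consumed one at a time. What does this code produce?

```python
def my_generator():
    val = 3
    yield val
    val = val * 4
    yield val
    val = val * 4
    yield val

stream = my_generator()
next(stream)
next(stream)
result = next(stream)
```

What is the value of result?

Step 1: Trace through generator execution:
  Yield 1: val starts at 3, yield 3
  Yield 2: val = 3 * 4 = 12, yield 12
  Yield 3: val = 12 * 4 = 48, yield 48
Step 2: First next() gets 3, second next() gets the second value, third next() yields 48.
Therefore result = 48.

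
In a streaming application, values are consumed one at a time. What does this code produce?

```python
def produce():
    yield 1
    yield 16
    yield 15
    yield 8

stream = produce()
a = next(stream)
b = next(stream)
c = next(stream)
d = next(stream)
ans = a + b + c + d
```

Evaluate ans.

Step 1: Create generator and consume all values:
  a = next(stream) = 1
  b = next(stream) = 16
  c = next(stream) = 15
  d = next(stream) = 8
Step 2: ans = 1 + 16 + 15 + 8 = 40.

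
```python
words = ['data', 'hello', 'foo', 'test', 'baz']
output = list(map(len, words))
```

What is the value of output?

Step 1: Map len() to each word:
  'data' -> 4
  'hello' -> 5
  'foo' -> 3
  'test' -> 4
  'baz' -> 3
Therefore output = [4, 5, 3, 4, 3].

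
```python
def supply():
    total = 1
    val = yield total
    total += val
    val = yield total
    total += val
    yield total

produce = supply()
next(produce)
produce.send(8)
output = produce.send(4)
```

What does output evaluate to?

Step 1: next() -> yield total=1.
Step 2: send(8) -> val=8, total = 1+8 = 9, yield 9.
Step 3: send(4) -> val=4, total = 9+4 = 13, yield 13.
Therefore output = 13.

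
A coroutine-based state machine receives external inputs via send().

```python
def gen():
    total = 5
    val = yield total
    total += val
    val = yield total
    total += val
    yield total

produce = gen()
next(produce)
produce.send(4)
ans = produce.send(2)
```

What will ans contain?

Step 1: next() -> yield total=5.
Step 2: send(4) -> val=4, total = 5+4 = 9, yield 9.
Step 3: send(2) -> val=2, total = 9+2 = 11, yield 11.
Therefore ans = 11.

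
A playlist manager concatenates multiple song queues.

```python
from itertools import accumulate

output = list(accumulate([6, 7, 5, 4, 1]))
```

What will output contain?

Step 1: accumulate computes running sums:
  + 6 = 6
  + 7 = 13
  + 5 = 18
  + 4 = 22
  + 1 = 23
Therefore output = [6, 13, 18, 22, 23].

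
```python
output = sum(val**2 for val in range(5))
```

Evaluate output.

Step 1: Compute val**2 for each val in range(5):
  val=0: 0**2 = 0
  val=1: 1**2 = 1
  val=2: 2**2 = 4
  val=3: 3**2 = 9
  val=4: 4**2 = 16
Step 2: sum = 0 + 1 + 4 + 9 + 16 = 30.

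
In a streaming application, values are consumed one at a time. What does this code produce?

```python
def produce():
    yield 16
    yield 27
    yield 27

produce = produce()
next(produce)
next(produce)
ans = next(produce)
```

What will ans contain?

Step 1: produce() creates a generator.
Step 2: next(produce) yields 16 (consumed and discarded).
Step 3: next(produce) yields 27 (consumed and discarded).
Step 4: next(produce) yields 27, assigned to ans.
Therefore ans = 27.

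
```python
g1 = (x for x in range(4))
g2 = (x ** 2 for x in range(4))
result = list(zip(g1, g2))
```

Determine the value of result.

Step 1: g1 produces [0, 1, 2, 3].
Step 2: g2 produces [0, 1, 4, 9].
Step 3: zip pairs them: [(0, 0), (1, 1), (2, 4), (3, 9)].
Therefore result = [(0, 0), (1, 1), (2, 4), (3, 9)].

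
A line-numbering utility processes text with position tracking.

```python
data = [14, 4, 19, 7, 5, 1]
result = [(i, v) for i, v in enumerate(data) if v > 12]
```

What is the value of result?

Step 1: Filter enumerate([14, 4, 19, 7, 5, 1]) keeping v > 12:
  (0, 14): 14 > 12, included
  (1, 4): 4 <= 12, excluded
  (2, 19): 19 > 12, included
  (3, 7): 7 <= 12, excluded
  (4, 5): 5 <= 12, excluded
  (5, 1): 1 <= 12, excluded
Therefore result = [(0, 14), (2, 19)].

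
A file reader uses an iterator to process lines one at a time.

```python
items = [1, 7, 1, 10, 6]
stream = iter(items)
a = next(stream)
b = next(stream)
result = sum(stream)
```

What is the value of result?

Step 1: Create iterator over [1, 7, 1, 10, 6].
Step 2: a = next() = 1, b = next() = 7.
Step 3: sum() of remaining [1, 10, 6] = 17.
Therefore result = 17.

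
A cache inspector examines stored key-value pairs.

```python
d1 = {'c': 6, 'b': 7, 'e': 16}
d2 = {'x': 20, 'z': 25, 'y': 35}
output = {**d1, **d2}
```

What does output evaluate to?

Step 1: Merge d1 and d2 (d2 values override on key conflicts).
Step 2: d1 has keys ['c', 'b', 'e'], d2 has keys ['x', 'z', 'y'].
Therefore output = {'c': 6, 'b': 7, 'e': 16, 'x': 20, 'z': 25, 'y': 35}.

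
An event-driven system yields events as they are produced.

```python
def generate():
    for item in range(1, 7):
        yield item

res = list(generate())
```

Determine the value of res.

Step 1: The generator yields each value from range(1, 7).
Step 2: list() consumes all yields: [1, 2, 3, 4, 5, 6].
Therefore res = [1, 2, 3, 4, 5, 6].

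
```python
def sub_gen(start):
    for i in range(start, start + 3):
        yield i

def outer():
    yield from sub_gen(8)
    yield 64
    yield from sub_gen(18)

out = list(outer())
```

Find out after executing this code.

Step 1: outer() delegates to sub_gen(8):
  yield 8
  yield 9
  yield 10
Step 2: yield 64
Step 3: Delegates to sub_gen(18):
  yield 18
  yield 19
  yield 20
Therefore out = [8, 9, 10, 64, 18, 19, 20].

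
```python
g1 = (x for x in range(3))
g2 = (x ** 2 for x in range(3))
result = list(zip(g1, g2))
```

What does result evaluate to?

Step 1: g1 produces [0, 1, 2].
Step 2: g2 produces [0, 1, 4].
Step 3: zip pairs them: [(0, 0), (1, 1), (2, 4)].
Therefore result = [(0, 0), (1, 1), (2, 4)].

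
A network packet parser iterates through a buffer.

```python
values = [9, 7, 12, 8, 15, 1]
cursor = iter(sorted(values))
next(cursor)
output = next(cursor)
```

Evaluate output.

Step 1: sorted([9, 7, 12, 8, 15, 1]) = [1, 7, 8, 9, 12, 15].
Step 2: Create iterator and skip 1 elements.
Step 3: next() returns 7.
Therefore output = 7.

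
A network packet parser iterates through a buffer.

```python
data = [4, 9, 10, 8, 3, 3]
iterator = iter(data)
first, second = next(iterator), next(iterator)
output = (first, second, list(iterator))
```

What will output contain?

Step 1: Create iterator over [4, 9, 10, 8, 3, 3].
Step 2: first = 4, second = 9.
Step 3: Remaining elements: [10, 8, 3, 3].
Therefore output = (4, 9, [10, 8, 3, 3]).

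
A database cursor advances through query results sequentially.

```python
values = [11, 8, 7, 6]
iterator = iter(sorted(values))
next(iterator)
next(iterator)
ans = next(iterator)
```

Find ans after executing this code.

Step 1: sorted([11, 8, 7, 6]) = [6, 7, 8, 11].
Step 2: Create iterator and skip 2 elements.
Step 3: next() returns 8.
Therefore ans = 8.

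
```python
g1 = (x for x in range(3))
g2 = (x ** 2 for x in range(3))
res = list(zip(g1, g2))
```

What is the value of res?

Step 1: g1 produces [0, 1, 2].
Step 2: g2 produces [0, 1, 4].
Step 3: zip pairs them: [(0, 0), (1, 1), (2, 4)].
Therefore res = [(0, 0), (1, 1), (2, 4)].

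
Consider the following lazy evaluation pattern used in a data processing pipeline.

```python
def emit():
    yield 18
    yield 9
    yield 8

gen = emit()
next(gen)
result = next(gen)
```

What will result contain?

Step 1: emit() creates a generator.
Step 2: next(gen) yields 18 (consumed and discarded).
Step 3: next(gen) yields 9, assigned to result.
Therefore result = 9.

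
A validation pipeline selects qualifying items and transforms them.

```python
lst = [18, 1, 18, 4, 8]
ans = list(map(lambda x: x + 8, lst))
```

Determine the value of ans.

Step 1: Apply lambda x: x + 8 to each element:
  18 -> 26
  1 -> 9
  18 -> 26
  4 -> 12
  8 -> 16
Therefore ans = [26, 9, 26, 12, 16].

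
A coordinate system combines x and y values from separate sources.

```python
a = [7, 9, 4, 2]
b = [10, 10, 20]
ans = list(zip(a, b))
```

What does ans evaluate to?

Step 1: zip stops at shortest (len(a)=4, len(b)=3):
  Index 0: (7, 10)
  Index 1: (9, 10)
  Index 2: (4, 20)
Step 2: Last element of a (2) has no pair, dropped.
Therefore ans = [(7, 10), (9, 10), (4, 20)].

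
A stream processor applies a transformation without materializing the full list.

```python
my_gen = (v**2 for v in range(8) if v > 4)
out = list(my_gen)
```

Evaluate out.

Step 1: For range(8), keep v > 4, then square:
  v=0: 0 <= 4, excluded
  v=1: 1 <= 4, excluded
  v=2: 2 <= 4, excluded
  v=3: 3 <= 4, excluded
  v=4: 4 <= 4, excluded
  v=5: 5 > 4, yield 5**2 = 25
  v=6: 6 > 4, yield 6**2 = 36
  v=7: 7 > 4, yield 7**2 = 49
Therefore out = [25, 36, 49].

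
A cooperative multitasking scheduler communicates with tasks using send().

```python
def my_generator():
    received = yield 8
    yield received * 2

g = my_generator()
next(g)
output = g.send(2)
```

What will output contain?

Step 1: next(g) advances to first yield, producing 8.
Step 2: send(2) resumes, received = 2.
Step 3: yield received * 2 = 2 * 2 = 4.
Therefore output = 4.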